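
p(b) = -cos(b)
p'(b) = sin(b)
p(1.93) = 0.35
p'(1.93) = 0.94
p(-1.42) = -0.15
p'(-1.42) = -0.99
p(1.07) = -0.48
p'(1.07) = 0.88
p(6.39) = -0.99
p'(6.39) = 0.11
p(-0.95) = -0.58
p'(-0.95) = -0.81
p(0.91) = -0.61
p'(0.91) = 0.79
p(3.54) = 0.92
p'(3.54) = -0.39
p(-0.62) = -0.81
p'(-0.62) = -0.58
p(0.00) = -1.00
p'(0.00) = 0.00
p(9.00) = 0.91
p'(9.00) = 0.41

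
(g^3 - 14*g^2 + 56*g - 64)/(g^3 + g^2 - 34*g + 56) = (g - 8)/(g + 7)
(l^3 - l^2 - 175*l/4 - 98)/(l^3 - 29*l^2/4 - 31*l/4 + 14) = (4*l^2 + 28*l + 49)/(4*l^2 + 3*l - 7)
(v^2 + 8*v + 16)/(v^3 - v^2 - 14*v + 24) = (v + 4)/(v^2 - 5*v + 6)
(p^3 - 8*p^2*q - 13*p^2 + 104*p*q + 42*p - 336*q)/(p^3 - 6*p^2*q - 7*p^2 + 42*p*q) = (p^2 - 8*p*q - 6*p + 48*q)/(p*(p - 6*q))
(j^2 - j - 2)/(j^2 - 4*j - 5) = (j - 2)/(j - 5)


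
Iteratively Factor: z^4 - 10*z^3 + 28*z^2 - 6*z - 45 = (z - 3)*(z^3 - 7*z^2 + 7*z + 15) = (z - 3)*(z + 1)*(z^2 - 8*z + 15) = (z - 3)^2*(z + 1)*(z - 5)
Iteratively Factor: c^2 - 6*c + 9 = (c - 3)*(c - 3)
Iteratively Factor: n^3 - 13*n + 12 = (n - 3)*(n^2 + 3*n - 4) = (n - 3)*(n + 4)*(n - 1)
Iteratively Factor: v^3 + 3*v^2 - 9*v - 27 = (v - 3)*(v^2 + 6*v + 9) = (v - 3)*(v + 3)*(v + 3)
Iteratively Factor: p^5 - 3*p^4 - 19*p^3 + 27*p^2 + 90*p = (p)*(p^4 - 3*p^3 - 19*p^2 + 27*p + 90) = p*(p + 2)*(p^3 - 5*p^2 - 9*p + 45) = p*(p - 3)*(p + 2)*(p^2 - 2*p - 15) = p*(p - 5)*(p - 3)*(p + 2)*(p + 3)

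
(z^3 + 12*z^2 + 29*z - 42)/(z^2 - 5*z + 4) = (z^2 + 13*z + 42)/(z - 4)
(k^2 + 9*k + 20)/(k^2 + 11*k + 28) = (k + 5)/(k + 7)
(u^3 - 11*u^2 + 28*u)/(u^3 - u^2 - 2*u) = (-u^2 + 11*u - 28)/(-u^2 + u + 2)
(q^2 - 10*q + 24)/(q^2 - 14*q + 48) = (q - 4)/(q - 8)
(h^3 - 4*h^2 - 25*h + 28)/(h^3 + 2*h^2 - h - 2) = (h^2 - 3*h - 28)/(h^2 + 3*h + 2)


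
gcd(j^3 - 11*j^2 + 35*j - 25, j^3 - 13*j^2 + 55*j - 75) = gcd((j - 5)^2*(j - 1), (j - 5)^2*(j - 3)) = j^2 - 10*j + 25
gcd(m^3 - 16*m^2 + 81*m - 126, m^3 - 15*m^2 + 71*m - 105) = m^2 - 10*m + 21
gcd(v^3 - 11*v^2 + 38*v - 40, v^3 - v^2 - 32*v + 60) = v^2 - 7*v + 10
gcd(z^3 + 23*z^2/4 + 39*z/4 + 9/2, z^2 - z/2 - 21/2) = z + 3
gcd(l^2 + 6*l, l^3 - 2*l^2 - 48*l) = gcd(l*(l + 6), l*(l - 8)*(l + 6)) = l^2 + 6*l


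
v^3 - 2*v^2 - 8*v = v*(v - 4)*(v + 2)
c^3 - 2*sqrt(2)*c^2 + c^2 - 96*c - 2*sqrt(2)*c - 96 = (c + 1)*(c - 8*sqrt(2))*(c + 6*sqrt(2))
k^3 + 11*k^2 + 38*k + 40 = (k + 2)*(k + 4)*(k + 5)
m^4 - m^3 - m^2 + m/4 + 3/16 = (m - 3/2)*(m - 1/2)*(m + 1/2)^2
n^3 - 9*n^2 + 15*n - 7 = (n - 7)*(n - 1)^2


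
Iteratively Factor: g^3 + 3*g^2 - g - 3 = (g - 1)*(g^2 + 4*g + 3) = (g - 1)*(g + 3)*(g + 1)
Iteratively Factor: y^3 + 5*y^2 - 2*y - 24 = (y + 3)*(y^2 + 2*y - 8) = (y - 2)*(y + 3)*(y + 4)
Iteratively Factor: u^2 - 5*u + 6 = (u - 3)*(u - 2)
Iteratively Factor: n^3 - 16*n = (n - 4)*(n^2 + 4*n) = (n - 4)*(n + 4)*(n)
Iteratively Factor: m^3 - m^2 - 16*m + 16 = (m - 4)*(m^2 + 3*m - 4) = (m - 4)*(m + 4)*(m - 1)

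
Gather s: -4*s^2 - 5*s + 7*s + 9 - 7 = -4*s^2 + 2*s + 2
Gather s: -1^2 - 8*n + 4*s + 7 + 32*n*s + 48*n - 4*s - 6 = 32*n*s + 40*n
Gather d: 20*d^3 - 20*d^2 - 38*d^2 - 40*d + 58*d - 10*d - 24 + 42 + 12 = 20*d^3 - 58*d^2 + 8*d + 30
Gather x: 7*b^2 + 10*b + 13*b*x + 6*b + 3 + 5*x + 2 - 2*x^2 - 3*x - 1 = 7*b^2 + 16*b - 2*x^2 + x*(13*b + 2) + 4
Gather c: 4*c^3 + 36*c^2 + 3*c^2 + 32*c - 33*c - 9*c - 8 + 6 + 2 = 4*c^3 + 39*c^2 - 10*c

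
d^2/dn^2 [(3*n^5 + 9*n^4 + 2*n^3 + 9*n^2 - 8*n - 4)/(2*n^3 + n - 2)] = 2*(12*n^9 + 18*n^7 - 6*n^6 + 18*n^5 - 165*n^4 + 246*n^3 - 12*n^2 - 24*n + 16)/(8*n^9 + 12*n^7 - 24*n^6 + 6*n^5 - 24*n^4 + 25*n^3 - 6*n^2 + 12*n - 8)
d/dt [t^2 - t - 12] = 2*t - 1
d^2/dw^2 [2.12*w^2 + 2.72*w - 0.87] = 4.24000000000000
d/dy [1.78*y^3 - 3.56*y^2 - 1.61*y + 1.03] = 5.34*y^2 - 7.12*y - 1.61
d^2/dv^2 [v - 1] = 0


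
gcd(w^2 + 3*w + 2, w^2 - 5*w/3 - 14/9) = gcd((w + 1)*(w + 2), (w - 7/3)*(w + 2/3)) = 1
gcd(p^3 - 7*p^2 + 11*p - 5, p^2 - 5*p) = p - 5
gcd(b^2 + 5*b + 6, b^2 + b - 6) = b + 3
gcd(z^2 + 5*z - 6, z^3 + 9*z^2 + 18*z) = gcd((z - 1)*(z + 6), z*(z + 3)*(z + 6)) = z + 6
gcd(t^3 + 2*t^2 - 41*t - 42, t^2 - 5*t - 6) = t^2 - 5*t - 6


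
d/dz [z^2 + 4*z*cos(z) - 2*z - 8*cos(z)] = -4*z*sin(z) + 2*z + 8*sin(z) + 4*cos(z) - 2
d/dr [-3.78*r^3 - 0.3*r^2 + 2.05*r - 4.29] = -11.34*r^2 - 0.6*r + 2.05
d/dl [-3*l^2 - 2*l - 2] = -6*l - 2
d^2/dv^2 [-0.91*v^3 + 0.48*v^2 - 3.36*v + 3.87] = 0.96 - 5.46*v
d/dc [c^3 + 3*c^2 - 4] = 3*c*(c + 2)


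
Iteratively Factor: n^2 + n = (n + 1)*(n)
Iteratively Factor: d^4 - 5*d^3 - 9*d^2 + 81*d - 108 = (d - 3)*(d^3 - 2*d^2 - 15*d + 36) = (d - 3)^2*(d^2 + d - 12) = (d - 3)^3*(d + 4)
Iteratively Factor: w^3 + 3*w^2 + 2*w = (w + 2)*(w^2 + w) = w*(w + 2)*(w + 1)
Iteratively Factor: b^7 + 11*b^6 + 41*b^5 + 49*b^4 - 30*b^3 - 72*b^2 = (b - 1)*(b^6 + 12*b^5 + 53*b^4 + 102*b^3 + 72*b^2) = (b - 1)*(b + 3)*(b^5 + 9*b^4 + 26*b^3 + 24*b^2) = (b - 1)*(b + 3)^2*(b^4 + 6*b^3 + 8*b^2) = (b - 1)*(b + 2)*(b + 3)^2*(b^3 + 4*b^2) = b*(b - 1)*(b + 2)*(b + 3)^2*(b^2 + 4*b) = b*(b - 1)*(b + 2)*(b + 3)^2*(b + 4)*(b)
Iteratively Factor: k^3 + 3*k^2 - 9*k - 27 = (k + 3)*(k^2 - 9) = (k - 3)*(k + 3)*(k + 3)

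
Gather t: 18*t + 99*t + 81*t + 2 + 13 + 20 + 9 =198*t + 44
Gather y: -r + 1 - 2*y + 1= -r - 2*y + 2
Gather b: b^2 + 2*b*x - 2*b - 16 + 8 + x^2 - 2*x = b^2 + b*(2*x - 2) + x^2 - 2*x - 8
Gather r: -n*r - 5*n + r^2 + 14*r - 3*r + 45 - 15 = -5*n + r^2 + r*(11 - n) + 30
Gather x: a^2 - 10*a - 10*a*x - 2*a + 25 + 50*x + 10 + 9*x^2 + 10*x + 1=a^2 - 12*a + 9*x^2 + x*(60 - 10*a) + 36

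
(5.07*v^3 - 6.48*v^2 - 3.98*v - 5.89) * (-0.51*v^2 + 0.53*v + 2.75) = -2.5857*v^5 + 5.9919*v^4 + 12.5379*v^3 - 16.9255*v^2 - 14.0667*v - 16.1975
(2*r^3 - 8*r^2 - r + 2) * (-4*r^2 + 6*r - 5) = -8*r^5 + 44*r^4 - 54*r^3 + 26*r^2 + 17*r - 10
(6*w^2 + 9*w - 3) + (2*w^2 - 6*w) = 8*w^2 + 3*w - 3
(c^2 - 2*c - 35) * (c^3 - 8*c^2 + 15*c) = c^5 - 10*c^4 - 4*c^3 + 250*c^2 - 525*c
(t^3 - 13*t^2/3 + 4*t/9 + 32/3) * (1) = t^3 - 13*t^2/3 + 4*t/9 + 32/3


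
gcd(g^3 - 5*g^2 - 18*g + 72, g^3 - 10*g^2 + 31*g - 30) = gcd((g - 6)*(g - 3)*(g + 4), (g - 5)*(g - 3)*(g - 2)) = g - 3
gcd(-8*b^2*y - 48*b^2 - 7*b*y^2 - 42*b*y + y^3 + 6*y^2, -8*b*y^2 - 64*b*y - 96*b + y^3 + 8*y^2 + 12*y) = -8*b*y - 48*b + y^2 + 6*y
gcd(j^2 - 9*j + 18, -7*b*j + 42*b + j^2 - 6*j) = j - 6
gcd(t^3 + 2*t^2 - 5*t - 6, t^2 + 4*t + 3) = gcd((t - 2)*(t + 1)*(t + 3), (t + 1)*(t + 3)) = t^2 + 4*t + 3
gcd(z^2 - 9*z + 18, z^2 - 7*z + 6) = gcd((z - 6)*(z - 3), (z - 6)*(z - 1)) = z - 6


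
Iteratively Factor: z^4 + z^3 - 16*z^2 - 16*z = (z - 4)*(z^3 + 5*z^2 + 4*z) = (z - 4)*(z + 1)*(z^2 + 4*z) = z*(z - 4)*(z + 1)*(z + 4)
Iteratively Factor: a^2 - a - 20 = (a + 4)*(a - 5)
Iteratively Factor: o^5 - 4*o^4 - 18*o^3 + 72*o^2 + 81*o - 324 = (o + 3)*(o^4 - 7*o^3 + 3*o^2 + 63*o - 108) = (o - 3)*(o + 3)*(o^3 - 4*o^2 - 9*o + 36) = (o - 4)*(o - 3)*(o + 3)*(o^2 - 9) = (o - 4)*(o - 3)*(o + 3)^2*(o - 3)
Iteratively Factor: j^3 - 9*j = (j + 3)*(j^2 - 3*j) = j*(j + 3)*(j - 3)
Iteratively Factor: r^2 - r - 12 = (r + 3)*(r - 4)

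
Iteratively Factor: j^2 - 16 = (j + 4)*(j - 4)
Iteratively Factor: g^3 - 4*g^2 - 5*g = (g)*(g^2 - 4*g - 5) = g*(g - 5)*(g + 1)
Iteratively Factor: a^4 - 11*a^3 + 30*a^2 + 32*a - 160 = (a - 4)*(a^3 - 7*a^2 + 2*a + 40) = (a - 4)*(a + 2)*(a^2 - 9*a + 20) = (a - 4)^2*(a + 2)*(a - 5)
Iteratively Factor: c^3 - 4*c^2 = (c)*(c^2 - 4*c) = c^2*(c - 4)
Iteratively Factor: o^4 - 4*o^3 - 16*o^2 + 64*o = (o - 4)*(o^3 - 16*o) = (o - 4)*(o + 4)*(o^2 - 4*o) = o*(o - 4)*(o + 4)*(o - 4)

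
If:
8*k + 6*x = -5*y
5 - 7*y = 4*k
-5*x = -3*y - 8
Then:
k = -551/108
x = 34/9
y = 98/27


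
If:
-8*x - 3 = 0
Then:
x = -3/8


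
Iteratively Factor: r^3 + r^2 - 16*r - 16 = (r + 4)*(r^2 - 3*r - 4) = (r + 1)*(r + 4)*(r - 4)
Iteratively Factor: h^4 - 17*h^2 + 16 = (h + 1)*(h^3 - h^2 - 16*h + 16) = (h - 1)*(h + 1)*(h^2 - 16) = (h - 1)*(h + 1)*(h + 4)*(h - 4)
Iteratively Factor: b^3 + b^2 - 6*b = (b - 2)*(b^2 + 3*b) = (b - 2)*(b + 3)*(b)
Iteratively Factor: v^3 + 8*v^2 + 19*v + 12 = (v + 4)*(v^2 + 4*v + 3) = (v + 3)*(v + 4)*(v + 1)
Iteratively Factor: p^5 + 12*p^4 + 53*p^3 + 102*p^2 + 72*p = (p + 3)*(p^4 + 9*p^3 + 26*p^2 + 24*p) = p*(p + 3)*(p^3 + 9*p^2 + 26*p + 24) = p*(p + 2)*(p + 3)*(p^2 + 7*p + 12) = p*(p + 2)*(p + 3)*(p + 4)*(p + 3)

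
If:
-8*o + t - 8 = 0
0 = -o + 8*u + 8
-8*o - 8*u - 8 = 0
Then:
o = 0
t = 8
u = -1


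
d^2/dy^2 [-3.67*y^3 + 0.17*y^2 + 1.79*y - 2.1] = 0.34 - 22.02*y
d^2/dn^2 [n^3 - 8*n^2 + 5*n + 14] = 6*n - 16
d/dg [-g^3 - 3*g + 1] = -3*g^2 - 3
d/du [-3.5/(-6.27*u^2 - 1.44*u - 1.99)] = (-43.89*u - 5.04)/(6.27*u^2 + 1.44*u + 1.99)^2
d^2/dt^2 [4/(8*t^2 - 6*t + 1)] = 32*(-16*t^2 + 12*t + (8*t - 3)^2 - 2)/(8*t^2 - 6*t + 1)^3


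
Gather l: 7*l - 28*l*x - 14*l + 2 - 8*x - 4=l*(-28*x - 7) - 8*x - 2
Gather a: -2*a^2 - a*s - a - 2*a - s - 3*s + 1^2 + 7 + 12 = -2*a^2 + a*(-s - 3) - 4*s + 20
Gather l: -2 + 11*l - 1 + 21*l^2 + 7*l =21*l^2 + 18*l - 3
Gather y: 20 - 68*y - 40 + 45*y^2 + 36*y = 45*y^2 - 32*y - 20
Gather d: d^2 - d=d^2 - d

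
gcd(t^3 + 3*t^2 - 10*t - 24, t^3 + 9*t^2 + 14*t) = t + 2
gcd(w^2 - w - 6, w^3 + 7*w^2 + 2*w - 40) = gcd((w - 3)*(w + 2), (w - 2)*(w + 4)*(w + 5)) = 1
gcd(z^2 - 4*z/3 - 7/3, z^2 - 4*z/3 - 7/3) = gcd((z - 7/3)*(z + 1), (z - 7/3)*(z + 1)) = z^2 - 4*z/3 - 7/3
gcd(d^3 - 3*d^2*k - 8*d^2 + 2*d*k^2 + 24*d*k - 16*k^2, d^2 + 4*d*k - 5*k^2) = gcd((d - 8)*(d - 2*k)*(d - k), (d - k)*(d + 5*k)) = d - k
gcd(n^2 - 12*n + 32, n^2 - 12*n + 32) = n^2 - 12*n + 32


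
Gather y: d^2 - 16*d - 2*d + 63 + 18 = d^2 - 18*d + 81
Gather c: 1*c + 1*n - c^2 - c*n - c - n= -c^2 - c*n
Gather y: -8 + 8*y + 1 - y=7*y - 7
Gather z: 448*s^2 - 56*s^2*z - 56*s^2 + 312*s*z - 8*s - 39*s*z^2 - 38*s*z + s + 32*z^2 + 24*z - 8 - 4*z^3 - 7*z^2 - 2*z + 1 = 392*s^2 - 7*s - 4*z^3 + z^2*(25 - 39*s) + z*(-56*s^2 + 274*s + 22) - 7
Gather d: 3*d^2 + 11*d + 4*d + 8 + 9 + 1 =3*d^2 + 15*d + 18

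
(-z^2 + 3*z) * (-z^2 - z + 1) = z^4 - 2*z^3 - 4*z^2 + 3*z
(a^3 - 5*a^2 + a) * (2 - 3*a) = -3*a^4 + 17*a^3 - 13*a^2 + 2*a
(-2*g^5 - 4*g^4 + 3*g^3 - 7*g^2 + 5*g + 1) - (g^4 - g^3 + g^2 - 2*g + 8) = -2*g^5 - 5*g^4 + 4*g^3 - 8*g^2 + 7*g - 7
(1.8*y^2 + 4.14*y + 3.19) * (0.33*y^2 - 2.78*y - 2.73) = 0.594*y^4 - 3.6378*y^3 - 15.3705*y^2 - 20.1704*y - 8.7087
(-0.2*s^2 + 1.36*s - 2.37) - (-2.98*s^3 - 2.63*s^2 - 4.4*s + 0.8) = 2.98*s^3 + 2.43*s^2 + 5.76*s - 3.17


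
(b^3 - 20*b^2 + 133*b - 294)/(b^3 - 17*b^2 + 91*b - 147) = (b - 6)/(b - 3)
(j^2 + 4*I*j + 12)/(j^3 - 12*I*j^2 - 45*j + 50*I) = (j + 6*I)/(j^2 - 10*I*j - 25)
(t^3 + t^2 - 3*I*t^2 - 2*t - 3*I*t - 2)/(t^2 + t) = t - 3*I - 2/t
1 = 1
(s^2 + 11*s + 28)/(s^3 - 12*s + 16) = (s + 7)/(s^2 - 4*s + 4)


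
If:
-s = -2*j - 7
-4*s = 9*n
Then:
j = s/2 - 7/2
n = -4*s/9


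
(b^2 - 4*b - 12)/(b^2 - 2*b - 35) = (-b^2 + 4*b + 12)/(-b^2 + 2*b + 35)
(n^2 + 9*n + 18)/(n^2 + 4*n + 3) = (n + 6)/(n + 1)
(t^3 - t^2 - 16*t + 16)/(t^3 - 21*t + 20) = (t + 4)/(t + 5)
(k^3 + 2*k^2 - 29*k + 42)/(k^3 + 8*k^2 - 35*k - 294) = (k^2 - 5*k + 6)/(k^2 + k - 42)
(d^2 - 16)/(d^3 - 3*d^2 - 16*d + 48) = 1/(d - 3)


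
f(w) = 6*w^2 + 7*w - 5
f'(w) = 12*w + 7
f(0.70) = 2.84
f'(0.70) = 15.40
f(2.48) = 49.26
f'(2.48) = 36.76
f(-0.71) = -6.95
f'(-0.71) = -1.52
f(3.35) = 85.78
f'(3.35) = 47.20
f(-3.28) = 36.59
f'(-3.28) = -32.36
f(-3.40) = 40.56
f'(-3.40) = -33.80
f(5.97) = 250.64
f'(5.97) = 78.64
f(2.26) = 41.47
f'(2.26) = 34.12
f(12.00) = 943.00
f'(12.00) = 151.00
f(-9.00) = 418.00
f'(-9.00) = -101.00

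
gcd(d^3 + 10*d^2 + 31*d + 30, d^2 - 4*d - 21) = d + 3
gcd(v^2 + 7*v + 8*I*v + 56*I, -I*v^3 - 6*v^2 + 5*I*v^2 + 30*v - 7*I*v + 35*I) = 1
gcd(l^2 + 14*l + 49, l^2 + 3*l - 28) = l + 7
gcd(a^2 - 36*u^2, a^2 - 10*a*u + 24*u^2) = -a + 6*u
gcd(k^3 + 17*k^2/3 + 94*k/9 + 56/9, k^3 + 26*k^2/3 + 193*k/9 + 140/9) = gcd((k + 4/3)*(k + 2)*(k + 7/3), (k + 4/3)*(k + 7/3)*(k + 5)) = k^2 + 11*k/3 + 28/9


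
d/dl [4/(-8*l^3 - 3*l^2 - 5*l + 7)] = 4*(24*l^2 + 6*l + 5)/(8*l^3 + 3*l^2 + 5*l - 7)^2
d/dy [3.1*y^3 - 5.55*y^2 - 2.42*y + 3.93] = 9.3*y^2 - 11.1*y - 2.42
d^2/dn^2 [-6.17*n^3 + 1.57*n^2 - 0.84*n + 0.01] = 3.14 - 37.02*n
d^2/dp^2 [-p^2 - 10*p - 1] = -2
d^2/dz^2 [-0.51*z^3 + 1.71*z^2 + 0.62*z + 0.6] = 3.42 - 3.06*z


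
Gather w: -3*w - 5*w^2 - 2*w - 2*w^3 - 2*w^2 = -2*w^3 - 7*w^2 - 5*w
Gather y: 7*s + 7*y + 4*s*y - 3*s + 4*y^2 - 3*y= 4*s + 4*y^2 + y*(4*s + 4)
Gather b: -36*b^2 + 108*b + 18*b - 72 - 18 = -36*b^2 + 126*b - 90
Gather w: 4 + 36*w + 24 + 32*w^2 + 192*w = 32*w^2 + 228*w + 28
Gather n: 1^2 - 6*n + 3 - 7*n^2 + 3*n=-7*n^2 - 3*n + 4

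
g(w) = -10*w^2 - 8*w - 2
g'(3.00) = -68.00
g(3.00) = -116.00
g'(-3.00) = 52.00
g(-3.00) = -68.00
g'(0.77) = -23.40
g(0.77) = -14.09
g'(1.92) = -46.40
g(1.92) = -54.22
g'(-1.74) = 26.80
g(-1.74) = -18.36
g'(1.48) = -37.60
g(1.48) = -35.74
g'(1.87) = -45.40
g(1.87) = -51.93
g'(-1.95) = 31.00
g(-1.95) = -24.42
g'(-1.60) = 24.00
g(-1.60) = -14.80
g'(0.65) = -21.00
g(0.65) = -11.42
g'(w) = -20*w - 8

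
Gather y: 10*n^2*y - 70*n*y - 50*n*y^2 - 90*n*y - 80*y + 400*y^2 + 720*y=y^2*(400 - 50*n) + y*(10*n^2 - 160*n + 640)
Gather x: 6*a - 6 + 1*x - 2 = 6*a + x - 8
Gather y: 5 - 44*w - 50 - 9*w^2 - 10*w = -9*w^2 - 54*w - 45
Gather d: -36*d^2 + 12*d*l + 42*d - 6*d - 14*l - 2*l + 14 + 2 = -36*d^2 + d*(12*l + 36) - 16*l + 16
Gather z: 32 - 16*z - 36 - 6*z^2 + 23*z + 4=-6*z^2 + 7*z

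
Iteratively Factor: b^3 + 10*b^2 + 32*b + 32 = (b + 4)*(b^2 + 6*b + 8) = (b + 2)*(b + 4)*(b + 4)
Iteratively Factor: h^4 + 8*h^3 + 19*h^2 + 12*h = (h)*(h^3 + 8*h^2 + 19*h + 12) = h*(h + 4)*(h^2 + 4*h + 3) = h*(h + 1)*(h + 4)*(h + 3)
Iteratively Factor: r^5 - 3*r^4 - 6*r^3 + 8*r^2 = (r - 1)*(r^4 - 2*r^3 - 8*r^2) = (r - 4)*(r - 1)*(r^3 + 2*r^2) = r*(r - 4)*(r - 1)*(r^2 + 2*r) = r^2*(r - 4)*(r - 1)*(r + 2)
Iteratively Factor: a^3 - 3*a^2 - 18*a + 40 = (a - 2)*(a^2 - a - 20) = (a - 2)*(a + 4)*(a - 5)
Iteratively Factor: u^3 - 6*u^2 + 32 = (u - 4)*(u^2 - 2*u - 8) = (u - 4)^2*(u + 2)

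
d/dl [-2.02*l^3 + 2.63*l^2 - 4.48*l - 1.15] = -6.06*l^2 + 5.26*l - 4.48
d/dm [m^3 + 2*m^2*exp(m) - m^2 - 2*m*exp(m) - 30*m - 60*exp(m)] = 2*m^2*exp(m) + 3*m^2 + 2*m*exp(m) - 2*m - 62*exp(m) - 30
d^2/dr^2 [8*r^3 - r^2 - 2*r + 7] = 48*r - 2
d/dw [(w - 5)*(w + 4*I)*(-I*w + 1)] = -3*I*w^2 + 10*w*(1 + I) - 25 + 4*I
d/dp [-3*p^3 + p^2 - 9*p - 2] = -9*p^2 + 2*p - 9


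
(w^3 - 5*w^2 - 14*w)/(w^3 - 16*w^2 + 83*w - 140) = w*(w + 2)/(w^2 - 9*w + 20)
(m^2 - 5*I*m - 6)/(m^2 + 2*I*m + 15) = (m - 2*I)/(m + 5*I)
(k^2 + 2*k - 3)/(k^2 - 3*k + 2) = (k + 3)/(k - 2)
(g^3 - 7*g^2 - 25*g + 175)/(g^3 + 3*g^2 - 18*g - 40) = (g^2 - 12*g + 35)/(g^2 - 2*g - 8)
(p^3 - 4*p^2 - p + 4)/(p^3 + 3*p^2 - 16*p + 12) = (p^2 - 3*p - 4)/(p^2 + 4*p - 12)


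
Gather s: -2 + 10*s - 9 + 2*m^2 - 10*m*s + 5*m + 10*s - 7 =2*m^2 + 5*m + s*(20 - 10*m) - 18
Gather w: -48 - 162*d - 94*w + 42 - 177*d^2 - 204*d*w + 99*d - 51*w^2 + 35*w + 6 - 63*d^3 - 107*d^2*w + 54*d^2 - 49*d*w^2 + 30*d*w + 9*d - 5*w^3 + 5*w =-63*d^3 - 123*d^2 - 54*d - 5*w^3 + w^2*(-49*d - 51) + w*(-107*d^2 - 174*d - 54)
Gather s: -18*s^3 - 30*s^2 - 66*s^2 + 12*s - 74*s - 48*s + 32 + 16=-18*s^3 - 96*s^2 - 110*s + 48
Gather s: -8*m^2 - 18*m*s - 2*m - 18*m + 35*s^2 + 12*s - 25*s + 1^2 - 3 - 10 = -8*m^2 - 20*m + 35*s^2 + s*(-18*m - 13) - 12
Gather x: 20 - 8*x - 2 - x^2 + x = -x^2 - 7*x + 18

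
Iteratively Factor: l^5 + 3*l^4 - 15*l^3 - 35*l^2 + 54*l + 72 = (l + 3)*(l^4 - 15*l^2 + 10*l + 24) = (l - 3)*(l + 3)*(l^3 + 3*l^2 - 6*l - 8) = (l - 3)*(l - 2)*(l + 3)*(l^2 + 5*l + 4) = (l - 3)*(l - 2)*(l + 3)*(l + 4)*(l + 1)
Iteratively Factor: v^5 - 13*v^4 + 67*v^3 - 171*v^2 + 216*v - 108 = (v - 3)*(v^4 - 10*v^3 + 37*v^2 - 60*v + 36) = (v - 3)^2*(v^3 - 7*v^2 + 16*v - 12) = (v - 3)^2*(v - 2)*(v^2 - 5*v + 6) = (v - 3)^3*(v - 2)*(v - 2)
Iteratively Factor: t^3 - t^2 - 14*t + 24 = (t + 4)*(t^2 - 5*t + 6) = (t - 3)*(t + 4)*(t - 2)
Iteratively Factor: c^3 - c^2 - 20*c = (c - 5)*(c^2 + 4*c) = c*(c - 5)*(c + 4)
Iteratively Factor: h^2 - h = (h)*(h - 1)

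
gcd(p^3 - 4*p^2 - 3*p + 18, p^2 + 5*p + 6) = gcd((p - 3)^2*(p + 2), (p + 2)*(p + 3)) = p + 2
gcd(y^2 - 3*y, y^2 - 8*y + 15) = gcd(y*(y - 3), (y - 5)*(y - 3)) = y - 3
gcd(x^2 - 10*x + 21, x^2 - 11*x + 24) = x - 3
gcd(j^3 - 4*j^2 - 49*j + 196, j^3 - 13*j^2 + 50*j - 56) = j^2 - 11*j + 28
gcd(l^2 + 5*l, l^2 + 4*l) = l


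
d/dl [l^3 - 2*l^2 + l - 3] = 3*l^2 - 4*l + 1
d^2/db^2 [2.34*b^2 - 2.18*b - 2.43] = 4.68000000000000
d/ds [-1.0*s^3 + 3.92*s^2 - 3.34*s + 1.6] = -3.0*s^2 + 7.84*s - 3.34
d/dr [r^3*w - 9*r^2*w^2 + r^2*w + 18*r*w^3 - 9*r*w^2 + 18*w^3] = w*(3*r^2 - 18*r*w + 2*r + 18*w^2 - 9*w)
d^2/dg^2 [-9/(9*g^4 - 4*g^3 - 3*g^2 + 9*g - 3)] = 54*((18*g^2 - 4*g - 1)*(-9*g^4 + 4*g^3 + 3*g^2 - 9*g + 3) + 3*(12*g^3 - 4*g^2 - 2*g + 3)^2)/(-9*g^4 + 4*g^3 + 3*g^2 - 9*g + 3)^3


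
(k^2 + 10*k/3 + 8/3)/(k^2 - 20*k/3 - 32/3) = (k + 2)/(k - 8)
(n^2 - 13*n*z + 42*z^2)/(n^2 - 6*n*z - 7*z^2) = (n - 6*z)/(n + z)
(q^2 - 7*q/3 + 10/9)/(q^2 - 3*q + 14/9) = (3*q - 5)/(3*q - 7)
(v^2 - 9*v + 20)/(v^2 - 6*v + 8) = (v - 5)/(v - 2)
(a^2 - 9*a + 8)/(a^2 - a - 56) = (a - 1)/(a + 7)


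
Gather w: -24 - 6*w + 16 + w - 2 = -5*w - 10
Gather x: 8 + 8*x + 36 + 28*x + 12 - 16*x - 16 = 20*x + 40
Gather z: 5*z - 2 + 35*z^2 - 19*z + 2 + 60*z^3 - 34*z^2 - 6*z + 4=60*z^3 + z^2 - 20*z + 4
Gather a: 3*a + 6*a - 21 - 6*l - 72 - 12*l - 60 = 9*a - 18*l - 153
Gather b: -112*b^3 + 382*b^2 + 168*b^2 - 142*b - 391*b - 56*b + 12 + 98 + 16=-112*b^3 + 550*b^2 - 589*b + 126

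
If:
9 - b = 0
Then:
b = 9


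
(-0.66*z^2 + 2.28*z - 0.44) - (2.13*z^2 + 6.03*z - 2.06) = -2.79*z^2 - 3.75*z + 1.62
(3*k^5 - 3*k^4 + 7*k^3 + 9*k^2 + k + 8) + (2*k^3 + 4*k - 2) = 3*k^5 - 3*k^4 + 9*k^3 + 9*k^2 + 5*k + 6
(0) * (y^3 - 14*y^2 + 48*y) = 0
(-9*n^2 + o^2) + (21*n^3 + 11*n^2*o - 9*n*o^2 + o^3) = 21*n^3 + 11*n^2*o - 9*n^2 - 9*n*o^2 + o^3 + o^2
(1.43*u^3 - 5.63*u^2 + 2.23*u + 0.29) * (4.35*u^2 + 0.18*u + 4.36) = 6.2205*u^5 - 24.2331*u^4 + 14.9219*u^3 - 22.8839*u^2 + 9.775*u + 1.2644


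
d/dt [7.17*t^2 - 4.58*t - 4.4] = 14.34*t - 4.58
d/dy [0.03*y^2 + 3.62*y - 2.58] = 0.06*y + 3.62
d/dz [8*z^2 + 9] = 16*z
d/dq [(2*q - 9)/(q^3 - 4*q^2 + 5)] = (2*q^3 - 8*q^2 - q*(2*q - 9)*(3*q - 8) + 10)/(q^3 - 4*q^2 + 5)^2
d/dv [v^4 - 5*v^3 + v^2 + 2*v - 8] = 4*v^3 - 15*v^2 + 2*v + 2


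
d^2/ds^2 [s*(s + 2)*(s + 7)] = 6*s + 18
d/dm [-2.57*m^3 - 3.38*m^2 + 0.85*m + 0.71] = -7.71*m^2 - 6.76*m + 0.85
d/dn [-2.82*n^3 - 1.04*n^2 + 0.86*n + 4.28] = -8.46*n^2 - 2.08*n + 0.86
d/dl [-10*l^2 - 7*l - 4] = -20*l - 7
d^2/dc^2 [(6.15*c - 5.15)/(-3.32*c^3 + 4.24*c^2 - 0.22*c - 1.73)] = (-406.72656*c^5 + 1200.61824*c^4 - 1372.06888*c^3 + 1001.95488*c^2 - 476.96964*c + 80.73246)/(36.594368*c^9 - 140.204928*c^8 + 186.33168*c^7 - 37.600144*c^6 - 133.769904*c^5 + 100.269648*c^4 + 20.137468*c^3 - 37.818492*c^2 + 1.975314*c + 5.177717)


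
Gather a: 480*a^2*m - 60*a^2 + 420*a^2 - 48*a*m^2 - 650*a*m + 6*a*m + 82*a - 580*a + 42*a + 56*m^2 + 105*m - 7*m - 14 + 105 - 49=a^2*(480*m + 360) + a*(-48*m^2 - 644*m - 456) + 56*m^2 + 98*m + 42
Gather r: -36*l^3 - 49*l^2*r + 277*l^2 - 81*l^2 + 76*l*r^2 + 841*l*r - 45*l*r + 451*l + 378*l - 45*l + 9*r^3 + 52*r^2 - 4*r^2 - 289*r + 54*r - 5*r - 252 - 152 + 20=-36*l^3 + 196*l^2 + 784*l + 9*r^3 + r^2*(76*l + 48) + r*(-49*l^2 + 796*l - 240) - 384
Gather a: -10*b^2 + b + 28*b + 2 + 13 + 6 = -10*b^2 + 29*b + 21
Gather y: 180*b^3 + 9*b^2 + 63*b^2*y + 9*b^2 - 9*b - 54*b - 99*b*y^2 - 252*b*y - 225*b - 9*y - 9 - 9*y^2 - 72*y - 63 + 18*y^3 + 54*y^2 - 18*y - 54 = 180*b^3 + 18*b^2 - 288*b + 18*y^3 + y^2*(45 - 99*b) + y*(63*b^2 - 252*b - 99) - 126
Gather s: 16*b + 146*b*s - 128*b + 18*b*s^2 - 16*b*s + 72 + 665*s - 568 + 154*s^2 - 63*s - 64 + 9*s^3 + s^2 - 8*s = -112*b + 9*s^3 + s^2*(18*b + 155) + s*(130*b + 594) - 560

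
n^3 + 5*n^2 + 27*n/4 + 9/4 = (n + 1/2)*(n + 3/2)*(n + 3)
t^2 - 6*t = t*(t - 6)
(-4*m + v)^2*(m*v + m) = 16*m^3*v + 16*m^3 - 8*m^2*v^2 - 8*m^2*v + m*v^3 + m*v^2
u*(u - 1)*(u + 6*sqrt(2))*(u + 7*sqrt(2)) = u^4 - u^3 + 13*sqrt(2)*u^3 - 13*sqrt(2)*u^2 + 84*u^2 - 84*u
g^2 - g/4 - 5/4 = (g - 5/4)*(g + 1)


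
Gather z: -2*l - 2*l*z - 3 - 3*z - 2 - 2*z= -2*l + z*(-2*l - 5) - 5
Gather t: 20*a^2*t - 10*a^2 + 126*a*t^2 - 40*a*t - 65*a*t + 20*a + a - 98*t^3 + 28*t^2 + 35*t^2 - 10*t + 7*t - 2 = -10*a^2 + 21*a - 98*t^3 + t^2*(126*a + 63) + t*(20*a^2 - 105*a - 3) - 2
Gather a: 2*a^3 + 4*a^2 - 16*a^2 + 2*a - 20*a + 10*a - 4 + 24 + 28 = 2*a^3 - 12*a^2 - 8*a + 48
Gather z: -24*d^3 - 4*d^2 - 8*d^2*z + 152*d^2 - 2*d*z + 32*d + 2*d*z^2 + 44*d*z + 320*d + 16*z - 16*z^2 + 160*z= -24*d^3 + 148*d^2 + 352*d + z^2*(2*d - 16) + z*(-8*d^2 + 42*d + 176)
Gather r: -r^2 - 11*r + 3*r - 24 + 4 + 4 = -r^2 - 8*r - 16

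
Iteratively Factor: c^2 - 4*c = (c)*(c - 4)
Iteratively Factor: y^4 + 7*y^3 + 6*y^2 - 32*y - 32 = (y + 4)*(y^3 + 3*y^2 - 6*y - 8) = (y - 2)*(y + 4)*(y^2 + 5*y + 4) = (y - 2)*(y + 4)^2*(y + 1)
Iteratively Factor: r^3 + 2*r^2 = (r)*(r^2 + 2*r) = r*(r + 2)*(r)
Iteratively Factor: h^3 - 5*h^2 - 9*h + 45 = (h + 3)*(h^2 - 8*h + 15) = (h - 3)*(h + 3)*(h - 5)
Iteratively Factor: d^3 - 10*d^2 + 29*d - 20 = (d - 1)*(d^2 - 9*d + 20) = (d - 4)*(d - 1)*(d - 5)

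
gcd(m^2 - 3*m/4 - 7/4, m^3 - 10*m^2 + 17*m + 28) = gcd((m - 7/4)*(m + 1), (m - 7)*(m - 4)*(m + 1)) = m + 1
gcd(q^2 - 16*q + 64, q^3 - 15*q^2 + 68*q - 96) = q - 8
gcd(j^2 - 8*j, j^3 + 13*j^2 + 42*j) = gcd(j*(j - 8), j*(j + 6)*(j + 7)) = j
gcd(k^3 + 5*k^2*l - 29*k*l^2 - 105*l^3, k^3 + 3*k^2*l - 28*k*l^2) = k + 7*l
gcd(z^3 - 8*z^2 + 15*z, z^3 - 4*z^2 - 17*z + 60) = z^2 - 8*z + 15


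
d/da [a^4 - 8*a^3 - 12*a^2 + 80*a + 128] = 4*a^3 - 24*a^2 - 24*a + 80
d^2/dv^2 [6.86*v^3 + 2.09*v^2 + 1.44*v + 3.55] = 41.16*v + 4.18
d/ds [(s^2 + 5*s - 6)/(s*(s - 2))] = (-7*s^2 + 12*s - 12)/(s^2*(s^2 - 4*s + 4))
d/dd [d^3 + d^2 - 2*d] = 3*d^2 + 2*d - 2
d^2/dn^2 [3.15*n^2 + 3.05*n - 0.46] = 6.30000000000000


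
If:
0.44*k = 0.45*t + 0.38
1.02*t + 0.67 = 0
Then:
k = 0.19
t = -0.66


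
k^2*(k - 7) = k^3 - 7*k^2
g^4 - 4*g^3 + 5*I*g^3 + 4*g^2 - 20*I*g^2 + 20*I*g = g*(g - 2)^2*(g + 5*I)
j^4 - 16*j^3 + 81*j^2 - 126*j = j*(j - 7)*(j - 6)*(j - 3)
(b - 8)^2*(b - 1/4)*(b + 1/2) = b^4 - 63*b^3/4 + 479*b^2/8 + 18*b - 8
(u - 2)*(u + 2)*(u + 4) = u^3 + 4*u^2 - 4*u - 16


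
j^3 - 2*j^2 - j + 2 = (j - 2)*(j - 1)*(j + 1)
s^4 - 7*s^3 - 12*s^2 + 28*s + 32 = (s - 8)*(s - 2)*(s + 1)*(s + 2)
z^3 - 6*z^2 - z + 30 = (z - 5)*(z - 3)*(z + 2)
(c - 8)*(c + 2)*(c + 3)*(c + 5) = c^4 + 2*c^3 - 49*c^2 - 218*c - 240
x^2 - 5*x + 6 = (x - 3)*(x - 2)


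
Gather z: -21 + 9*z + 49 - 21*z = 28 - 12*z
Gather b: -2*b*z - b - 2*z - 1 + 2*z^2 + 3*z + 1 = b*(-2*z - 1) + 2*z^2 + z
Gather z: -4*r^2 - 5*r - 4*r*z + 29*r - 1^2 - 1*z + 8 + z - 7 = -4*r^2 - 4*r*z + 24*r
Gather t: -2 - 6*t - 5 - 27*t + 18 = 11 - 33*t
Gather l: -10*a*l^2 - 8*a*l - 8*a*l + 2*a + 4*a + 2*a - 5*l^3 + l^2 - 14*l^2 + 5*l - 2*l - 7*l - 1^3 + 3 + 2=8*a - 5*l^3 + l^2*(-10*a - 13) + l*(-16*a - 4) + 4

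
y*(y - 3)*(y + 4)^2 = y^4 + 5*y^3 - 8*y^2 - 48*y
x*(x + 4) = x^2 + 4*x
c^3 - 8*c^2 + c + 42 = (c - 7)*(c - 3)*(c + 2)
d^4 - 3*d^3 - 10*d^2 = d^2*(d - 5)*(d + 2)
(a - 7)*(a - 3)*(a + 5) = a^3 - 5*a^2 - 29*a + 105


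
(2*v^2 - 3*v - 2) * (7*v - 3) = 14*v^3 - 27*v^2 - 5*v + 6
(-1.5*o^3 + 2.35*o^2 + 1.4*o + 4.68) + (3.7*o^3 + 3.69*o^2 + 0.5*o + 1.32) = 2.2*o^3 + 6.04*o^2 + 1.9*o + 6.0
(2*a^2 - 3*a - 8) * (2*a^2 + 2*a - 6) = 4*a^4 - 2*a^3 - 34*a^2 + 2*a + 48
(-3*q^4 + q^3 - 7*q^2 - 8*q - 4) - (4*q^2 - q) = -3*q^4 + q^3 - 11*q^2 - 7*q - 4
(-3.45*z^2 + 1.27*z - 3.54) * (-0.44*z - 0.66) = 1.518*z^3 + 1.7182*z^2 + 0.7194*z + 2.3364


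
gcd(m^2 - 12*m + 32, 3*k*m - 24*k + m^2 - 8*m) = m - 8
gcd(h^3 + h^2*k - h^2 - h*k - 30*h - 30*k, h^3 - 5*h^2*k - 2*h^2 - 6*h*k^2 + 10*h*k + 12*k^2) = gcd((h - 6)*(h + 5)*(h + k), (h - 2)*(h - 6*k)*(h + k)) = h + k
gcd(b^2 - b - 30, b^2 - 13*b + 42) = b - 6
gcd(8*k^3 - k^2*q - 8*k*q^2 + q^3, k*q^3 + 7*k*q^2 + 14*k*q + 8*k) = 1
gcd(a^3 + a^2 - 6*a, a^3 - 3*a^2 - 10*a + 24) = a^2 + a - 6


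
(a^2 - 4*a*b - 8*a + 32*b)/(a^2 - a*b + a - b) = (a^2 - 4*a*b - 8*a + 32*b)/(a^2 - a*b + a - b)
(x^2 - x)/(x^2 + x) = (x - 1)/(x + 1)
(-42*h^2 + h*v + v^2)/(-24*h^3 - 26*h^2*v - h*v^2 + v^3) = (7*h + v)/(4*h^2 + 5*h*v + v^2)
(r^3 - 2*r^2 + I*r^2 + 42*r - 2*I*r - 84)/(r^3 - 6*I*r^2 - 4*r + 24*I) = (r + 7*I)/(r + 2)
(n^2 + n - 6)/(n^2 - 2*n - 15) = (n - 2)/(n - 5)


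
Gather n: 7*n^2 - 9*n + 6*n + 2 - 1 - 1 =7*n^2 - 3*n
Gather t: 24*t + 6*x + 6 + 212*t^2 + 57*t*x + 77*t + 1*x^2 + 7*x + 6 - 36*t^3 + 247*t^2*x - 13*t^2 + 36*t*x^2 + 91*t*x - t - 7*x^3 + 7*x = -36*t^3 + t^2*(247*x + 199) + t*(36*x^2 + 148*x + 100) - 7*x^3 + x^2 + 20*x + 12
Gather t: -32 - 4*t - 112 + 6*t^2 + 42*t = 6*t^2 + 38*t - 144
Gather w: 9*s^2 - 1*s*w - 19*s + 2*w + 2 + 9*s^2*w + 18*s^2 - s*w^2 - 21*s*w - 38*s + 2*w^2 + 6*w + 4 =27*s^2 - 57*s + w^2*(2 - s) + w*(9*s^2 - 22*s + 8) + 6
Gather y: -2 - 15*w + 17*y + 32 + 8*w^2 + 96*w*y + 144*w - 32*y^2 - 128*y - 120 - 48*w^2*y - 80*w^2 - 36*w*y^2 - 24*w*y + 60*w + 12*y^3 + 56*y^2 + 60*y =-72*w^2 + 189*w + 12*y^3 + y^2*(24 - 36*w) + y*(-48*w^2 + 72*w - 51) - 90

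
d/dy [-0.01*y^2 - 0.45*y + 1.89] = -0.02*y - 0.45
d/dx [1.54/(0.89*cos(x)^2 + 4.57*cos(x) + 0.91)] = (2.7412*cos(x) + 7.0378)*sin(x)/(0.89*cos(x)^2 + 4.57*cos(x) + 0.91)^2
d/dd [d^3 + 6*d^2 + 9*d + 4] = 3*d^2 + 12*d + 9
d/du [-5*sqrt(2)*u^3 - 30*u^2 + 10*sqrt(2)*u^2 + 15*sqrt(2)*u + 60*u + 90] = -15*sqrt(2)*u^2 - 60*u + 20*sqrt(2)*u + 15*sqrt(2) + 60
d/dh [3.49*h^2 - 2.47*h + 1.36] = 6.98*h - 2.47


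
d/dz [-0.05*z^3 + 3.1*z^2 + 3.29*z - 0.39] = -0.15*z^2 + 6.2*z + 3.29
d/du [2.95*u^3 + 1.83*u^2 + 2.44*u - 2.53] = 8.85*u^2 + 3.66*u + 2.44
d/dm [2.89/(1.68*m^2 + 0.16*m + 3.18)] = (-9.7104*m - 0.4624)/(1.68*m^2 + 0.16*m + 3.18)^2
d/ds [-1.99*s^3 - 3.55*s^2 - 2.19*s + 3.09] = -5.97*s^2 - 7.1*s - 2.19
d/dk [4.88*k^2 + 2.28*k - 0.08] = 9.76*k + 2.28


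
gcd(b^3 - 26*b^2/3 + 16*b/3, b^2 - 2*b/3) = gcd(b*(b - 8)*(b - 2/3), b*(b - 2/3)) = b^2 - 2*b/3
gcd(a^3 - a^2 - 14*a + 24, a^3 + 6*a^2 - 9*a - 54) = a - 3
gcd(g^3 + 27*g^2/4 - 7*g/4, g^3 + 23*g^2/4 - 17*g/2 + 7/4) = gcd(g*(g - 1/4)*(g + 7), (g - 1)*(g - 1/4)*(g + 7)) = g^2 + 27*g/4 - 7/4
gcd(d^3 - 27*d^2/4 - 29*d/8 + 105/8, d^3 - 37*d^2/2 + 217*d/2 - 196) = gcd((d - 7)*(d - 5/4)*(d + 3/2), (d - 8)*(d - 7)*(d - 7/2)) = d - 7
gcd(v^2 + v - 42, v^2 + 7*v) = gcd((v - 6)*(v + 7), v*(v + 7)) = v + 7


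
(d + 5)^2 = d^2 + 10*d + 25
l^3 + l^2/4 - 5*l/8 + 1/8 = (l - 1/2)*(l - 1/4)*(l + 1)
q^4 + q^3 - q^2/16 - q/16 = q*(q - 1/4)*(q + 1/4)*(q + 1)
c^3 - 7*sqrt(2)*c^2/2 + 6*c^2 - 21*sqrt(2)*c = c*(c + 6)*(c - 7*sqrt(2)/2)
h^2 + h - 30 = (h - 5)*(h + 6)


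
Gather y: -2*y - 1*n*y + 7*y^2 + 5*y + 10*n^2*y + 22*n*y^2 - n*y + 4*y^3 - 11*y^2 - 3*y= 4*y^3 + y^2*(22*n - 4) + y*(10*n^2 - 2*n)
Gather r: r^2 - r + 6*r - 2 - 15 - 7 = r^2 + 5*r - 24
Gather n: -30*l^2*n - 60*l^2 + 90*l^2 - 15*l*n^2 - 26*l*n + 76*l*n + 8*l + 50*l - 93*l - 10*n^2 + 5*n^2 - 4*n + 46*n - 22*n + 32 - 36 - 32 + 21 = 30*l^2 - 35*l + n^2*(-15*l - 5) + n*(-30*l^2 + 50*l + 20) - 15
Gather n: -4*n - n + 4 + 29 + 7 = 40 - 5*n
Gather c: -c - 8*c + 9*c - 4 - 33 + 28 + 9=0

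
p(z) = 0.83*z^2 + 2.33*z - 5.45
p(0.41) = -4.36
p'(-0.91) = 0.82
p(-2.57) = -5.96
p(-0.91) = -6.88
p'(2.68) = 6.78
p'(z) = 1.66*z + 2.33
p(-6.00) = 10.45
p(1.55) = 0.16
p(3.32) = 11.43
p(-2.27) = -6.46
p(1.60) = 0.40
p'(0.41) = 3.01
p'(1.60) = 4.99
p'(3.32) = 7.84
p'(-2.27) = -1.44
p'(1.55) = 4.90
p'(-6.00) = -7.63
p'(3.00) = 7.31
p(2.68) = 6.76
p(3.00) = 9.01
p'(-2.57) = -1.94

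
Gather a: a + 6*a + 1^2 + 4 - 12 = 7*a - 7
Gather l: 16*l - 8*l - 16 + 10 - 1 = 8*l - 7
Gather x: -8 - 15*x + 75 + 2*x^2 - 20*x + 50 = 2*x^2 - 35*x + 117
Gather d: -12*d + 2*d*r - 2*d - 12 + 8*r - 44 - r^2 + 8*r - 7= d*(2*r - 14) - r^2 + 16*r - 63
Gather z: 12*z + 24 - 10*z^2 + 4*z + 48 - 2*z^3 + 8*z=-2*z^3 - 10*z^2 + 24*z + 72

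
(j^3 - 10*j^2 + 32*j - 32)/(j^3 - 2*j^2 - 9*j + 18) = (j^2 - 8*j + 16)/(j^2 - 9)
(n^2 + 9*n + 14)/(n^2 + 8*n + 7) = (n + 2)/(n + 1)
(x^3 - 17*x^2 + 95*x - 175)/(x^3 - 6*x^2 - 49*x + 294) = (x^2 - 10*x + 25)/(x^2 + x - 42)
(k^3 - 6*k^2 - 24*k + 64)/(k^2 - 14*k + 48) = (k^2 + 2*k - 8)/(k - 6)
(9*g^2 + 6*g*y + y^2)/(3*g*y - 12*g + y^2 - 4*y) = (3*g + y)/(y - 4)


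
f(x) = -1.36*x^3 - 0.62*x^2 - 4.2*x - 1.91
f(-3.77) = 77.98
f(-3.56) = 66.54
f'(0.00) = -4.20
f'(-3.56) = -51.49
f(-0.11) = -1.45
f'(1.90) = -21.28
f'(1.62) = -16.92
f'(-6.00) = -143.64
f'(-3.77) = -57.51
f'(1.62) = -16.92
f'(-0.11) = -4.11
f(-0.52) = 0.30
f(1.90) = -21.46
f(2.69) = -44.17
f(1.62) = -16.12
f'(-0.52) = -4.66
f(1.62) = -16.12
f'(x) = -4.08*x^2 - 1.24*x - 4.2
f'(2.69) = -37.06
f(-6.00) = 294.73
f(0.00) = -1.91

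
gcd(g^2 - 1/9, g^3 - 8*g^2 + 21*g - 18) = 1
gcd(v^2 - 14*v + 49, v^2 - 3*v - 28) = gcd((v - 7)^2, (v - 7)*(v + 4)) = v - 7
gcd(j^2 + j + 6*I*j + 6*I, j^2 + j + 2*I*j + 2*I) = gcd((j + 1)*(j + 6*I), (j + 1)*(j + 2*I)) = j + 1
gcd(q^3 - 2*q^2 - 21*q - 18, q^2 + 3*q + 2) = q + 1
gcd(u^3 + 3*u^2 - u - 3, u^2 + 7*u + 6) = u + 1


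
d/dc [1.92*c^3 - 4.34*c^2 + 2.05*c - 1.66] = 5.76*c^2 - 8.68*c + 2.05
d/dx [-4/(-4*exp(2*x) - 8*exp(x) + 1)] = -32*(exp(x) + 1)*exp(x)/(4*exp(2*x) + 8*exp(x) - 1)^2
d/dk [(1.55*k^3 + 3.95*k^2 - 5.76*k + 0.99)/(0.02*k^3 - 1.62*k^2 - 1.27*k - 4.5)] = (1.38777878078145e-17*k^5 - 2.59*k^4 - 3.7066*k^3 - 35.3321*k^2 - 32.3424*k + 27.1773)/(0.0004*k^6 - 0.0648*k^5 + 2.5736*k^4 + 3.9348*k^3 + 16.1929*k^2 + 11.43*k + 20.25)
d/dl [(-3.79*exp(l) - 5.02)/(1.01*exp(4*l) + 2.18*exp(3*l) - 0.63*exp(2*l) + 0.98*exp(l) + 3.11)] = (11.4837*exp(4*l) + 36.8052*exp(3*l) + 30.4431*exp(2*l) - 6.3252*exp(l) - 6.8673)*exp(l)/(1.0201*exp(8*l) + 4.4036*exp(7*l) + 3.4798*exp(6*l) - 0.7672*exp(5*l) + 10.9519*exp(4*l) + 12.3248*exp(3*l) - 2.9582*exp(2*l) + 6.0956*exp(l) + 9.6721)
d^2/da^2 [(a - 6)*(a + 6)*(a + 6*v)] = 6*a + 12*v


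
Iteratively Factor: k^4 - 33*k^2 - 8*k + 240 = (k + 4)*(k^3 - 4*k^2 - 17*k + 60) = (k + 4)^2*(k^2 - 8*k + 15) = (k - 3)*(k + 4)^2*(k - 5)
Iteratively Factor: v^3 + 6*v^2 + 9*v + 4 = (v + 1)*(v^2 + 5*v + 4) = (v + 1)*(v + 4)*(v + 1)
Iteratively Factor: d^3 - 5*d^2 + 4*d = (d - 4)*(d^2 - d) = (d - 4)*(d - 1)*(d)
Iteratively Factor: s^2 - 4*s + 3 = (s - 1)*(s - 3)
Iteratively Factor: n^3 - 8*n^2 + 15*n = (n - 3)*(n^2 - 5*n) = (n - 5)*(n - 3)*(n)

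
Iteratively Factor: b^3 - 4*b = (b - 2)*(b^2 + 2*b) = b*(b - 2)*(b + 2)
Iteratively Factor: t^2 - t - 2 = (t - 2)*(t + 1)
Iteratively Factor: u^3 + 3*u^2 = (u + 3)*(u^2) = u*(u + 3)*(u)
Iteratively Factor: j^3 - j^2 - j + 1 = (j - 1)*(j^2 - 1) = (j - 1)*(j + 1)*(j - 1)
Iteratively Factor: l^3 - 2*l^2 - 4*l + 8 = (l + 2)*(l^2 - 4*l + 4) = (l - 2)*(l + 2)*(l - 2)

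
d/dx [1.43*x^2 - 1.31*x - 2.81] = 2.86*x - 1.31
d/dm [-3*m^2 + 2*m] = 2 - 6*m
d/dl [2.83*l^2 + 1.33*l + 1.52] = 5.66*l + 1.33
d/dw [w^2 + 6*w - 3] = 2*w + 6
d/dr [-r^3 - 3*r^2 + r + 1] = -3*r^2 - 6*r + 1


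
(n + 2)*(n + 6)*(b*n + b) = b*n^3 + 9*b*n^2 + 20*b*n + 12*b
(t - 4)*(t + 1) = t^2 - 3*t - 4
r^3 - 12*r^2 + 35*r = r*(r - 7)*(r - 5)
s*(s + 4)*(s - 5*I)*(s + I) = s^4 + 4*s^3 - 4*I*s^3 + 5*s^2 - 16*I*s^2 + 20*s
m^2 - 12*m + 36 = (m - 6)^2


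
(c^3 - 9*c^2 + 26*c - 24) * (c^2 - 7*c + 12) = c^5 - 16*c^4 + 101*c^3 - 314*c^2 + 480*c - 288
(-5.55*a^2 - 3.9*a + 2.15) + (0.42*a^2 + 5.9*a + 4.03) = -5.13*a^2 + 2.0*a + 6.18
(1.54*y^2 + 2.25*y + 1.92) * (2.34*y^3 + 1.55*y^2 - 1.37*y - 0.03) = 3.6036*y^5 + 7.652*y^4 + 5.8705*y^3 - 0.1527*y^2 - 2.6979*y - 0.0576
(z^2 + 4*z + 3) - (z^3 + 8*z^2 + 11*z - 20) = -z^3 - 7*z^2 - 7*z + 23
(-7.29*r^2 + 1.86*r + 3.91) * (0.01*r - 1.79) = -0.0729*r^3 + 13.0677*r^2 - 3.2903*r - 6.9989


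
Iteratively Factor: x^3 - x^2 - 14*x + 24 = (x - 3)*(x^2 + 2*x - 8) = (x - 3)*(x + 4)*(x - 2)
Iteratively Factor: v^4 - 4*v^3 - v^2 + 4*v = (v)*(v^3 - 4*v^2 - v + 4) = v*(v + 1)*(v^2 - 5*v + 4) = v*(v - 4)*(v + 1)*(v - 1)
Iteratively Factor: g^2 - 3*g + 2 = (g - 1)*(g - 2)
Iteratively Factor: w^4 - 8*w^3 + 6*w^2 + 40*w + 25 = (w + 1)*(w^3 - 9*w^2 + 15*w + 25) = (w - 5)*(w + 1)*(w^2 - 4*w - 5) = (w - 5)*(w + 1)^2*(w - 5)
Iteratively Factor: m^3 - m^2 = (m)*(m^2 - m) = m^2*(m - 1)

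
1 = 1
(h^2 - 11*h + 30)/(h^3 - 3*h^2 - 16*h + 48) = (h^2 - 11*h + 30)/(h^3 - 3*h^2 - 16*h + 48)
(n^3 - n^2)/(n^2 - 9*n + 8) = n^2/(n - 8)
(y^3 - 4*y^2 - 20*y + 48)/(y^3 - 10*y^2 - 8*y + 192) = (y - 2)/(y - 8)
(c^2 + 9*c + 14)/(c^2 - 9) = (c^2 + 9*c + 14)/(c^2 - 9)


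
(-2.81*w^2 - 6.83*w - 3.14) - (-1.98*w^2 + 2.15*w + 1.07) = -0.83*w^2 - 8.98*w - 4.21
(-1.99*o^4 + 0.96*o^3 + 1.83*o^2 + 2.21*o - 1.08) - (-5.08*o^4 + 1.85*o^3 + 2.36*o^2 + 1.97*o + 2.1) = 3.09*o^4 - 0.89*o^3 - 0.53*o^2 + 0.24*o - 3.18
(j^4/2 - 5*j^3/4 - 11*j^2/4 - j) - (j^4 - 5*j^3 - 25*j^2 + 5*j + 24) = -j^4/2 + 15*j^3/4 + 89*j^2/4 - 6*j - 24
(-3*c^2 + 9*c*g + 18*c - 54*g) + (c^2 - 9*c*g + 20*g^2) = -2*c^2 + 18*c + 20*g^2 - 54*g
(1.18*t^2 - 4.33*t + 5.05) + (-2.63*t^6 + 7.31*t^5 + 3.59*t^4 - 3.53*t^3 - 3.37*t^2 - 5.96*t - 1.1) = -2.63*t^6 + 7.31*t^5 + 3.59*t^4 - 3.53*t^3 - 2.19*t^2 - 10.29*t + 3.95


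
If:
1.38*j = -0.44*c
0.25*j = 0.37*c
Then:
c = 0.00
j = 0.00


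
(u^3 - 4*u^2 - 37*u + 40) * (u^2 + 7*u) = u^5 + 3*u^4 - 65*u^3 - 219*u^2 + 280*u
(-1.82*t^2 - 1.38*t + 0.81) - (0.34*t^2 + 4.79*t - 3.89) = -2.16*t^2 - 6.17*t + 4.7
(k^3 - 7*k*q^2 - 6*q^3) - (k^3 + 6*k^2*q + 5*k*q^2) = -6*k^2*q - 12*k*q^2 - 6*q^3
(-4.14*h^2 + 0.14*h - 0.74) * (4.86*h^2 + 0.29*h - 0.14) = -20.1204*h^4 - 0.5202*h^3 - 2.9762*h^2 - 0.2342*h + 0.1036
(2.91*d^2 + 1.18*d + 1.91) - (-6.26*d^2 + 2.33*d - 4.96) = 9.17*d^2 - 1.15*d + 6.87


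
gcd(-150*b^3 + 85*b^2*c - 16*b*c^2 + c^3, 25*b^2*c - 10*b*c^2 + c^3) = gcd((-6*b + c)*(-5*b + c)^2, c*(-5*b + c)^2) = 25*b^2 - 10*b*c + c^2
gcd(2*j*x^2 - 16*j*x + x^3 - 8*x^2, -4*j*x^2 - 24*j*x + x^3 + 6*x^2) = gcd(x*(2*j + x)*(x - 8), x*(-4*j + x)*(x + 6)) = x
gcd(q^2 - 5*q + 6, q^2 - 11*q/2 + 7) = q - 2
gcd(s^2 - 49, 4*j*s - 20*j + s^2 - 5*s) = 1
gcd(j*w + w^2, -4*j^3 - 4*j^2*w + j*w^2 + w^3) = j + w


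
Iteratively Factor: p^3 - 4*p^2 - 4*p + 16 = (p + 2)*(p^2 - 6*p + 8) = (p - 2)*(p + 2)*(p - 4)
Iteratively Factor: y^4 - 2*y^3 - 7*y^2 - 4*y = (y - 4)*(y^3 + 2*y^2 + y) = (y - 4)*(y + 1)*(y^2 + y) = y*(y - 4)*(y + 1)*(y + 1)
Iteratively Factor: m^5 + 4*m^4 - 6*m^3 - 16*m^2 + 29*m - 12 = (m - 1)*(m^4 + 5*m^3 - m^2 - 17*m + 12) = (m - 1)*(m + 3)*(m^3 + 2*m^2 - 7*m + 4) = (m - 1)*(m + 3)*(m + 4)*(m^2 - 2*m + 1) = (m - 1)^2*(m + 3)*(m + 4)*(m - 1)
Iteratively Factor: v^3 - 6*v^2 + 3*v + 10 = (v - 5)*(v^2 - v - 2) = (v - 5)*(v + 1)*(v - 2)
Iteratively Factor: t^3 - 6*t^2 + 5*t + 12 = (t - 3)*(t^2 - 3*t - 4) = (t - 3)*(t + 1)*(t - 4)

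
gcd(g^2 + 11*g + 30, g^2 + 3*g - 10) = g + 5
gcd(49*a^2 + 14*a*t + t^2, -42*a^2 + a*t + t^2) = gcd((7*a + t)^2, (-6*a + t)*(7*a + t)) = 7*a + t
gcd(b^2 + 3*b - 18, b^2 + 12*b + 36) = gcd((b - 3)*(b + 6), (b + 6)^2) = b + 6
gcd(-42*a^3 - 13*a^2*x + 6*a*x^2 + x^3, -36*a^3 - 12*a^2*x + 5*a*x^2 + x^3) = -6*a^2 - a*x + x^2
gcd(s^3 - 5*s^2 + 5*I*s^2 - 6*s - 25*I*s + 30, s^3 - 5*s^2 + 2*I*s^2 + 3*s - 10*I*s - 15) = s^2 + s*(-5 + 3*I) - 15*I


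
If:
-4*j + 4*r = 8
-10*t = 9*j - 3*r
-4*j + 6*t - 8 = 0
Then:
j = -11/19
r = 27/19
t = 18/19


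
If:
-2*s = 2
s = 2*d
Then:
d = -1/2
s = -1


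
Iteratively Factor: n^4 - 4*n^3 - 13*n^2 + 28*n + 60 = (n + 2)*(n^3 - 6*n^2 - n + 30) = (n - 3)*(n + 2)*(n^2 - 3*n - 10) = (n - 3)*(n + 2)^2*(n - 5)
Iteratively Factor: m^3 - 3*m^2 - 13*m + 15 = (m + 3)*(m^2 - 6*m + 5) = (m - 1)*(m + 3)*(m - 5)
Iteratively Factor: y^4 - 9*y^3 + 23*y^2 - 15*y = (y - 5)*(y^3 - 4*y^2 + 3*y) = (y - 5)*(y - 3)*(y^2 - y) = (y - 5)*(y - 3)*(y - 1)*(y)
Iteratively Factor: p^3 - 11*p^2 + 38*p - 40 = (p - 2)*(p^2 - 9*p + 20) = (p - 5)*(p - 2)*(p - 4)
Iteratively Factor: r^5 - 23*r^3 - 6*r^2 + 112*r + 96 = (r - 4)*(r^4 + 4*r^3 - 7*r^2 - 34*r - 24) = (r - 4)*(r - 3)*(r^3 + 7*r^2 + 14*r + 8) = (r - 4)*(r - 3)*(r + 4)*(r^2 + 3*r + 2) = (r - 4)*(r - 3)*(r + 2)*(r + 4)*(r + 1)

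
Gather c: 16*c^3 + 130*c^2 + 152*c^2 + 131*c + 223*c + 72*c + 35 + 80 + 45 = 16*c^3 + 282*c^2 + 426*c + 160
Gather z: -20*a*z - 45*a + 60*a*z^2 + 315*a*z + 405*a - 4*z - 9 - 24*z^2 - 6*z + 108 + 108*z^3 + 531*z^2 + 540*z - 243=360*a + 108*z^3 + z^2*(60*a + 507) + z*(295*a + 530) - 144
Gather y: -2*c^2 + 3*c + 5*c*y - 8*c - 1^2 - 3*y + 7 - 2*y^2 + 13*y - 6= -2*c^2 - 5*c - 2*y^2 + y*(5*c + 10)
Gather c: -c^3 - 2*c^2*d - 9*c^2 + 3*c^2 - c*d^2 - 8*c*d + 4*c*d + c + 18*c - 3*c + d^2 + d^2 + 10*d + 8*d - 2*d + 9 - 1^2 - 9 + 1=-c^3 + c^2*(-2*d - 6) + c*(-d^2 - 4*d + 16) + 2*d^2 + 16*d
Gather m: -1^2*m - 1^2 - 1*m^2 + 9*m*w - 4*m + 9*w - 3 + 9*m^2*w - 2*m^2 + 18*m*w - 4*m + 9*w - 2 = m^2*(9*w - 3) + m*(27*w - 9) + 18*w - 6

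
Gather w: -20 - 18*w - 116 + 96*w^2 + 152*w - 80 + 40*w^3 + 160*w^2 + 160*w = 40*w^3 + 256*w^2 + 294*w - 216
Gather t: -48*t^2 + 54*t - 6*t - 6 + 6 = -48*t^2 + 48*t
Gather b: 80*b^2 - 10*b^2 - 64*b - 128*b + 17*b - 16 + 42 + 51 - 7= 70*b^2 - 175*b + 70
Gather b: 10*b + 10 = 10*b + 10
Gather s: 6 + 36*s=36*s + 6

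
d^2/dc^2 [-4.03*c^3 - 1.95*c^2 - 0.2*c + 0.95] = -24.18*c - 3.9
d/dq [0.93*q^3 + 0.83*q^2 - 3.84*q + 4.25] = 2.79*q^2 + 1.66*q - 3.84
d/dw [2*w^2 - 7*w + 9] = 4*w - 7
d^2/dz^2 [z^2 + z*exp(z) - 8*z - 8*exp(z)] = z*exp(z) - 6*exp(z) + 2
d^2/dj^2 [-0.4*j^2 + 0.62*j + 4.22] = -0.800000000000000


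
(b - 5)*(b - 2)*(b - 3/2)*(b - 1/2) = b^4 - 9*b^3 + 99*b^2/4 - 101*b/4 + 15/2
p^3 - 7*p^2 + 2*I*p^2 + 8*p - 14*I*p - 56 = (p - 7)*(p - 2*I)*(p + 4*I)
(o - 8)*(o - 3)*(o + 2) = o^3 - 9*o^2 + 2*o + 48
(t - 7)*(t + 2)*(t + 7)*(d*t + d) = d*t^4 + 3*d*t^3 - 47*d*t^2 - 147*d*t - 98*d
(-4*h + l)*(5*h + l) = -20*h^2 + h*l + l^2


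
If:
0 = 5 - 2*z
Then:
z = 5/2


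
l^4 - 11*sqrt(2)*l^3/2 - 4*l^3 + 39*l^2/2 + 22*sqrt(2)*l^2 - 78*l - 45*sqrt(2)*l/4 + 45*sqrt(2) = (l - 4)*(l - 5*sqrt(2)/2)*(l - 3*sqrt(2)/2)^2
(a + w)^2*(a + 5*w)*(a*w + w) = a^4*w + 7*a^3*w^2 + a^3*w + 11*a^2*w^3 + 7*a^2*w^2 + 5*a*w^4 + 11*a*w^3 + 5*w^4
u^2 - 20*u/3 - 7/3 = (u - 7)*(u + 1/3)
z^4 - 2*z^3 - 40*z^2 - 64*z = z*(z - 8)*(z + 2)*(z + 4)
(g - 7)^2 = g^2 - 14*g + 49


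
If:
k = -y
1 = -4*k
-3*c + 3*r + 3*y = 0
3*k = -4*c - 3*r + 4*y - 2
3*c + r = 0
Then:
No Solution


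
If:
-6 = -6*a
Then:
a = 1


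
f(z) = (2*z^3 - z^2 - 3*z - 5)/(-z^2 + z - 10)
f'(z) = (2*z - 1)*(2*z^3 - z^2 - 3*z - 5)/(-z^2 + z - 10)^2 + (6*z^2 - 2*z - 3)/(-z^2 + z - 10)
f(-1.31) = 0.56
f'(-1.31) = -0.61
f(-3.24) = 3.11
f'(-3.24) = -1.82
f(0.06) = 0.52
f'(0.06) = 0.36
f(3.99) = -4.29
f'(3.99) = -2.49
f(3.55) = -3.21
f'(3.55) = -2.41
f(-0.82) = 0.38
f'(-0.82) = -0.15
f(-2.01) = 1.20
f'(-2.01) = -1.20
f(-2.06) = 1.26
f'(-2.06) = -1.23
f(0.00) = 0.50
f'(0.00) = 0.35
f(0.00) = 0.50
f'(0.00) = 0.35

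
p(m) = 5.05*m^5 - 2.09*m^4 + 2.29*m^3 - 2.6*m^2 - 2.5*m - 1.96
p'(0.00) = -2.50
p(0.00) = -1.96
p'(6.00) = 31131.86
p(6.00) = 36944.24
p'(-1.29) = 103.51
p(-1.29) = -31.81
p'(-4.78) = 14274.11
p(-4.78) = -13992.35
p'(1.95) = 316.58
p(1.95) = 112.42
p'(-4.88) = 15477.95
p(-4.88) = -15479.35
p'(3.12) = 2186.90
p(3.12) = 1329.45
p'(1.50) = 104.77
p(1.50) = 23.94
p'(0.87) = 7.14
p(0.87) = -3.28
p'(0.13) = -3.07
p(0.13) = -2.32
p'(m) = 25.25*m^4 - 8.36*m^3 + 6.87*m^2 - 5.2*m - 2.5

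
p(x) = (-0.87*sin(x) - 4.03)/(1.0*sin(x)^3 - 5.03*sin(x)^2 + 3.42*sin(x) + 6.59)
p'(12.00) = 2.70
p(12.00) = -1.13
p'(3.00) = -0.05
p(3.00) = -0.60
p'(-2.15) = -174.48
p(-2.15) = 8.66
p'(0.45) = -0.14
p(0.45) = -0.61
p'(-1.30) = 2.74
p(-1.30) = 1.41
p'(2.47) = 0.22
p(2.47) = -0.65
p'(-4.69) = 0.01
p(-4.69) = -0.82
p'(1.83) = 0.15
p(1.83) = -0.80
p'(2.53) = 0.20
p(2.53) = -0.64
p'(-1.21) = 5.40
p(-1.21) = 1.76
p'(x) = (-0.87*sin(x) - 4.03)*(-3.0*sin(x)^2*cos(x) + 10.06*sin(x)*cos(x) - 3.42*cos(x))/(1.0*sin(x)^3 - 5.03*sin(x)^2 + 3.42*sin(x) + 6.59)^2 - 0.87*cos(x)/(1.0*sin(x)^3 - 5.03*sin(x)^2 + 3.42*sin(x) + 6.59) = (1.74*sin(x)^3 + 7.7139*sin(x)^2 - 40.5418*sin(x) + 8.0493)*cos(x)/(1.0*sin(x)^6 - 10.06*sin(x)^5 + 32.1409*sin(x)^4 - 21.2252*sin(x)^3 - 54.599*sin(x)^2 + 45.0756*sin(x) + 43.4281)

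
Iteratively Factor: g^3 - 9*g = (g - 3)*(g^2 + 3*g) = g*(g - 3)*(g + 3)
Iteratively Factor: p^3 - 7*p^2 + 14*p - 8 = (p - 4)*(p^2 - 3*p + 2) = (p - 4)*(p - 2)*(p - 1)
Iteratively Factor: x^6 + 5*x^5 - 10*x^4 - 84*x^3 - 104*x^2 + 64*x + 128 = (x + 2)*(x^5 + 3*x^4 - 16*x^3 - 52*x^2 + 64) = (x + 2)*(x + 4)*(x^4 - x^3 - 12*x^2 - 4*x + 16) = (x + 2)^2*(x + 4)*(x^3 - 3*x^2 - 6*x + 8) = (x - 4)*(x + 2)^2*(x + 4)*(x^2 + x - 2) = (x - 4)*(x - 1)*(x + 2)^2*(x + 4)*(x + 2)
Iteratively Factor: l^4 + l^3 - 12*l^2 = (l)*(l^3 + l^2 - 12*l) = l*(l - 3)*(l^2 + 4*l) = l*(l - 3)*(l + 4)*(l)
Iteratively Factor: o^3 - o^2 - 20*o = (o + 4)*(o^2 - 5*o) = o*(o + 4)*(o - 5)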